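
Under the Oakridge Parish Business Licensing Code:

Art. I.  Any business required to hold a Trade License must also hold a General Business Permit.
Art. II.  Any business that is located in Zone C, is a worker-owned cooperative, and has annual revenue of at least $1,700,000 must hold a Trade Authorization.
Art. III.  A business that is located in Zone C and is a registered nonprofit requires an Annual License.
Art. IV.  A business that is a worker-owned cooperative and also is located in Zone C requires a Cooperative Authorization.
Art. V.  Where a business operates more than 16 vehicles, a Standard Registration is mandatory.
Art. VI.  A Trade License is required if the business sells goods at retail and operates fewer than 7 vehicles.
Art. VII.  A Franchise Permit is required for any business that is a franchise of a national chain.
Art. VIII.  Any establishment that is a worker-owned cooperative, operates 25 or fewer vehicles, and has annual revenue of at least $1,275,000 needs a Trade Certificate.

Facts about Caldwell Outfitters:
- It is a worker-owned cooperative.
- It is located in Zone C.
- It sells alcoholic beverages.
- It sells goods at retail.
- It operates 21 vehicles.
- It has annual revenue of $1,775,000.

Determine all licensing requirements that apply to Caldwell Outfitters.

Art. I. Trade License is not required → no effect.
Art. II. is located in Zone C; is a worker-owned cooperative; revenue $1,775,000 ≥ $1,700,000 → Trade Authorization required.
Art. III. is located in Zone C; is a worker-owned cooperative (not: is a registered nonprofit) → Annual License not required.
Art. IV. is a worker-owned cooperative; is located in Zone C → Cooperative Authorization required.
Art. V. vehicles 21 > 16 → Standard Registration required.
Art. VI. sells goods at retail; vehicles 21 ≥ 7 → Trade License not required.
Art. VII. is a worker-owned cooperative (not: is a franchise of a national chain) → Franchise Permit not required.
Art. VIII. is a worker-owned cooperative; vehicles 21 ≤ 25; revenue $1,775,000 ≥ $1,275,000 → Trade Certificate required.

Cooperative Authorization, Standard Registration, Trade Authorization, Trade Certificate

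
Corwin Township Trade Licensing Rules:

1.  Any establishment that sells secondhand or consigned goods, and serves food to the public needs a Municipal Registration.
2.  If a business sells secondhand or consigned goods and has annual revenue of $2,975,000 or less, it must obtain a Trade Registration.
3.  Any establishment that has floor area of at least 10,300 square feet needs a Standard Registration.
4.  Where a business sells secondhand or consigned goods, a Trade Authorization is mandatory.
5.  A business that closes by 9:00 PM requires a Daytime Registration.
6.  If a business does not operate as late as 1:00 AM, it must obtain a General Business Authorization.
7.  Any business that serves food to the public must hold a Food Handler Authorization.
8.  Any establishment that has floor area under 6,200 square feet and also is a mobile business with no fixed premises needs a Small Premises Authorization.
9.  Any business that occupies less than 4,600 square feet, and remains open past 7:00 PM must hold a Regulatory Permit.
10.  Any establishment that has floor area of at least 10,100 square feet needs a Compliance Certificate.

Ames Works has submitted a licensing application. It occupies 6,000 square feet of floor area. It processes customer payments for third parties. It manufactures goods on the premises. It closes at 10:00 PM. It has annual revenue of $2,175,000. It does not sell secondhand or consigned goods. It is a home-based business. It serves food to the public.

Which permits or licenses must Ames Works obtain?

1. does not sell secondhand or consigned goods; serves food to the public → Municipal Registration not required.
2. does not sell secondhand or consigned goods; revenue $2,175,000 ≤ $2,975,000 → Trade Registration not required.
3. floor area 6,000 square feet < 10,300 square feet → Standard Registration not required.
4. does not sell secondhand or consigned goods → Trade Authorization not required.
5. closes 10:00 PM, after 9:00 PM → Daytime Registration not required.
6. closes 10:00 PM, at/before 1:00 AM → General Business Authorization required.
7. serves food to the public → Food Handler Authorization required.
8. floor area 6,000 square feet < 6,200 square feet; is a home-based business (not: is a mobile business with no fixed premises) → Small Premises Authorization not required.
9. floor area 6,000 square feet ≥ 4,600 square feet; closes 10:00 PM, after 7:00 PM → Regulatory Permit not required.
10. floor area 6,000 square feet < 10,100 square feet → Compliance Certificate not required.

Food Handler Authorization, General Business Authorization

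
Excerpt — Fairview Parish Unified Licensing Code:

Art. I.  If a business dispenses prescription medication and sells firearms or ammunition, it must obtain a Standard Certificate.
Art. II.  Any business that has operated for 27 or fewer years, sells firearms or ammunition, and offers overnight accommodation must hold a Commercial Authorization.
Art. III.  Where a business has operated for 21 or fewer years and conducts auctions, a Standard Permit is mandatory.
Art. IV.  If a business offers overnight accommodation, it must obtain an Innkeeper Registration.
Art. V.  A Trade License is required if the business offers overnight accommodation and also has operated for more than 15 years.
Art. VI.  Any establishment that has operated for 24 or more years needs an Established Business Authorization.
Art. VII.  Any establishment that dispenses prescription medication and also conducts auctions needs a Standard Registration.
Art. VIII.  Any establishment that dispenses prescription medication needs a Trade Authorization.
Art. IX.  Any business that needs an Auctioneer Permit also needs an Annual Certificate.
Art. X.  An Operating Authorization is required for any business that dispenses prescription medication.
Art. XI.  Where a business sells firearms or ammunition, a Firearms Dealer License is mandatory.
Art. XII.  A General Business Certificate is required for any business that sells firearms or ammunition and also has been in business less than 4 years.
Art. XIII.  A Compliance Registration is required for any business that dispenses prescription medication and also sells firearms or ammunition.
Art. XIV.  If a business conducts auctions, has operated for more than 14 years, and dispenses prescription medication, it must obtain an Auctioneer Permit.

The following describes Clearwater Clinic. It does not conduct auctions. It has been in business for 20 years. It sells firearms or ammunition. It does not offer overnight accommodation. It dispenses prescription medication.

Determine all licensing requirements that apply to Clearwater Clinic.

Art. I. dispenses prescription medication; sells firearms or ammunition → Standard Certificate required.
Art. II. years in business 20 ≤ 27; sells firearms or ammunition; does not offer overnight accommodation → Commercial Authorization not required.
Art. III. years in business 20 ≤ 21; does not conduct auctions → Standard Permit not required.
Art. IV. does not offer overnight accommodation → Innkeeper Registration not required.
Art. V. does not offer overnight accommodation; years in business 20 > 15 → Trade License not required.
Art. VI. years in business 20 < 24 → Established Business Authorization not required.
Art. VII. dispenses prescription medication; does not conduct auctions → Standard Registration not required.
Art. VIII. dispenses prescription medication → Trade Authorization required.
Art. IX. Auctioneer Permit is not required → no effect.
Art. X. dispenses prescription medication → Operating Authorization required.
Art. XI. sells firearms or ammunition → Firearms Dealer License required.
Art. XII. sells firearms or ammunition; years in business 20 ≥ 4 → General Business Certificate not required.
Art. XIII. dispenses prescription medication; sells firearms or ammunition → Compliance Registration required.
Art. XIV. does not conduct auctions; years in business 20 > 14; dispenses prescription medication → Auctioneer Permit not required.

Compliance Registration, Firearms Dealer License, Operating Authorization, Standard Certificate, Trade Authorization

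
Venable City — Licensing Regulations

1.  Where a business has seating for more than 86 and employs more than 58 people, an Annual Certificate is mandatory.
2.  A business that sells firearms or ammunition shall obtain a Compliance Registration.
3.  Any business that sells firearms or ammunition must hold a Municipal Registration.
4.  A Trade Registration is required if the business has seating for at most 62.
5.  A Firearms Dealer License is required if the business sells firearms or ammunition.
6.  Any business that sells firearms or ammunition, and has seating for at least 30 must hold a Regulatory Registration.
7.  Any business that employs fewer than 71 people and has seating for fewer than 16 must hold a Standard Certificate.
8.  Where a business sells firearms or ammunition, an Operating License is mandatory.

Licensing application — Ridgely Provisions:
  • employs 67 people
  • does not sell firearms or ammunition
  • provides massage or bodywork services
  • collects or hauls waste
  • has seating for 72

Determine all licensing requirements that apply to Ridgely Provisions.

None

1. seating 72 ≤ 86; employees 67 > 58 → Annual Certificate not required.
2. does not sell firearms or ammunition → Compliance Registration not required.
3. does not sell firearms or ammunition → Municipal Registration not required.
4. seating 72 > 62 → Trade Registration not required.
5. does not sell firearms or ammunition → Firearms Dealer License not required.
6. does not sell firearms or ammunition; seating 72 ≥ 30 → Regulatory Registration not required.
7. employees 67 < 71; seating 72 ≥ 16 → Standard Certificate not required.
8. does not sell firearms or ammunition → Operating License not required.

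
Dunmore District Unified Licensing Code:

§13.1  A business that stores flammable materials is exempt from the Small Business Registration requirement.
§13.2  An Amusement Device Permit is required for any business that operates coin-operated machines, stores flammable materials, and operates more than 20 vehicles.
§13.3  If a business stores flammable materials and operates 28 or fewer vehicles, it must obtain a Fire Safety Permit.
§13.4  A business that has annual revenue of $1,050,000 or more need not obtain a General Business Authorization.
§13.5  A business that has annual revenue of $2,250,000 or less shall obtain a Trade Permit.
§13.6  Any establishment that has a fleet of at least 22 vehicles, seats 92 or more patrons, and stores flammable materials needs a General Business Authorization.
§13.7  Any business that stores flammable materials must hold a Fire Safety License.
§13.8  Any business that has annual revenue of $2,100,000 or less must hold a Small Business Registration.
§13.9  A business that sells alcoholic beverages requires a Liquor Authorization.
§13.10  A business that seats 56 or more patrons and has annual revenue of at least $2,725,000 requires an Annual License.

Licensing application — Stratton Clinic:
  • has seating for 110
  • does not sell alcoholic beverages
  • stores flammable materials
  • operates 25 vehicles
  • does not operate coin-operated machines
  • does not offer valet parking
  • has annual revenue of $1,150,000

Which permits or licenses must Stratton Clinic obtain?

Fire Safety License, Fire Safety Permit, Trade Permit

§13.1 stores flammable materials → exempt from Small Business Registration.
§13.2 does not operate coin-operated machines; stores flammable materials; vehicles 25 > 20 → Amusement Device Permit not required.
§13.3 stores flammable materials; vehicles 25 ≤ 28 → Fire Safety Permit required.
§13.4 revenue $1,150,000 ≥ $1,050,000 → exempt from General Business Authorization.
§13.5 revenue $1,150,000 ≤ $2,250,000 → Trade Permit required.
§13.6 vehicles 25 ≥ 22; seating 110 ≥ 92; stores flammable materials → General Business Authorization required.
§13.7 stores flammable materials → Fire Safety License required.
§13.8 revenue $1,150,000 ≤ $2,100,000 → Small Business Registration required.
§13.9 does not sell alcoholic beverages → Liquor Authorization not required.
§13.10 seating 110 ≥ 56; revenue $1,150,000 < $2,725,000 → Annual License not required.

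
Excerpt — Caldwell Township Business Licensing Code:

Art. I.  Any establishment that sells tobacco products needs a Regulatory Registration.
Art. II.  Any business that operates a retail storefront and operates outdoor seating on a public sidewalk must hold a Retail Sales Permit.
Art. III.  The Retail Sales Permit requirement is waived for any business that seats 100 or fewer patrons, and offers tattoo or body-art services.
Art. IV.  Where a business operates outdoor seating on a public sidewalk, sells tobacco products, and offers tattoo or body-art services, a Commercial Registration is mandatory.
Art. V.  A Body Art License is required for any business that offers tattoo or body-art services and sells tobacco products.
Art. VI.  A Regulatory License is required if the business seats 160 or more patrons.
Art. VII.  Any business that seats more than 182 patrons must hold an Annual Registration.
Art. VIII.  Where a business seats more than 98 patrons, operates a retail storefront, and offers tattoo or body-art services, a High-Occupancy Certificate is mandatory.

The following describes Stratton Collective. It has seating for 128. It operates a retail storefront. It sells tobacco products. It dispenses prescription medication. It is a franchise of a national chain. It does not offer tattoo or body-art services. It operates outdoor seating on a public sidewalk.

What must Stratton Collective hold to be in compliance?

Art. I. sells tobacco products → Regulatory Registration required.
Art. II. operates a retail storefront; operates outdoor seating on a public sidewalk → Retail Sales Permit required.
Art. III. seating 128 > 100; does not offer tattoo or body-art services → Retail Sales Permit exemption does not apply.
Art. IV. operates outdoor seating on a public sidewalk; sells tobacco products; does not offer tattoo or body-art services → Commercial Registration not required.
Art. V. does not offer tattoo or body-art services; sells tobacco products → Body Art License not required.
Art. VI. seating 128 < 160 → Regulatory License not required.
Art. VII. seating 128 ≤ 182 → Annual Registration not required.
Art. VIII. seating 128 > 98; operates a retail storefront; does not offer tattoo or body-art services → High-Occupancy Certificate not required.

Regulatory Registration, Retail Sales Permit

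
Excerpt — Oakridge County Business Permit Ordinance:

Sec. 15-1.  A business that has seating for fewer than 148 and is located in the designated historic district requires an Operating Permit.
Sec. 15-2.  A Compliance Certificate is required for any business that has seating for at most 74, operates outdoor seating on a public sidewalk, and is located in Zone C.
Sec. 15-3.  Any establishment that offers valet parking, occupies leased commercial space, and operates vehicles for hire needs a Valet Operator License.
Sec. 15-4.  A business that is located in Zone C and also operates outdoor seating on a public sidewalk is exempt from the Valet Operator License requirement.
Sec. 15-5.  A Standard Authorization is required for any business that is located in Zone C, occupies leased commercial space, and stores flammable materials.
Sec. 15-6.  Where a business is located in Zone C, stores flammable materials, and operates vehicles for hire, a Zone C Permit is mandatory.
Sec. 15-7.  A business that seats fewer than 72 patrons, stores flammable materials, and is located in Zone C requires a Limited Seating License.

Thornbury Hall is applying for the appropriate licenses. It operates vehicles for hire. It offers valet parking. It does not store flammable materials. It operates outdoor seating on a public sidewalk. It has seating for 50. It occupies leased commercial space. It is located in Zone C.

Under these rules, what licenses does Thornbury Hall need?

Compliance Certificate

Sec. 15-1. seating 50 < 148; is located in Zone C (not: is located in the designated historic district) → Operating Permit not required.
Sec. 15-2. seating 50 ≤ 74; operates outdoor seating on a public sidewalk; is located in Zone C → Compliance Certificate required.
Sec. 15-3. offers valet parking; occupies leased commercial space; operates vehicles for hire → Valet Operator License required.
Sec. 15-4. is located in Zone C; operates outdoor seating on a public sidewalk → exempt from Valet Operator License.
Sec. 15-5. is located in Zone C; occupies leased commercial space; does not store flammable materials → Standard Authorization not required.
Sec. 15-6. is located in Zone C; does not store flammable materials; operates vehicles for hire → Zone C Permit not required.
Sec. 15-7. seating 50 < 72; does not store flammable materials; is located in Zone C → Limited Seating License not required.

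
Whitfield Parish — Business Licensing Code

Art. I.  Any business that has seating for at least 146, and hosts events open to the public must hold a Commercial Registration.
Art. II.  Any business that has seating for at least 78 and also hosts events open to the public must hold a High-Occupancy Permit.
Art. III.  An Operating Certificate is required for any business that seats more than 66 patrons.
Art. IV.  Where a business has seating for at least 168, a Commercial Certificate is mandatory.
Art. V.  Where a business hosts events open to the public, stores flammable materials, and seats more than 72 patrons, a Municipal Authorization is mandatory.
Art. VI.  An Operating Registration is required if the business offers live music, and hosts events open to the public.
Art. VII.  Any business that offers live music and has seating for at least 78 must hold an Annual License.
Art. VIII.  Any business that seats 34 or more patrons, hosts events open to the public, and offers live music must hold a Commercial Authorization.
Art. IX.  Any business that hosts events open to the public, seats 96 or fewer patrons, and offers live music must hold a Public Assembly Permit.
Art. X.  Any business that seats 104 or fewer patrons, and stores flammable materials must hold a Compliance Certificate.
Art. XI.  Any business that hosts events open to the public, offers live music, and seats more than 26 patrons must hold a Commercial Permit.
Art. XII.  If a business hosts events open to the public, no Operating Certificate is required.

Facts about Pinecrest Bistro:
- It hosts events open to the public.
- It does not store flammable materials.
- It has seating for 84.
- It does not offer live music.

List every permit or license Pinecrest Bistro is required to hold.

High-Occupancy Permit

Art. I. seating 84 < 146; hosts events open to the public → Commercial Registration not required.
Art. II. seating 84 ≥ 78; hosts events open to the public → High-Occupancy Permit required.
Art. III. seating 84 > 66 → Operating Certificate required.
Art. IV. seating 84 < 168 → Commercial Certificate not required.
Art. V. hosts events open to the public; does not store flammable materials; seating 84 > 72 → Municipal Authorization not required.
Art. VI. does not offer live music; hosts events open to the public → Operating Registration not required.
Art. VII. does not offer live music; seating 84 ≥ 78 → Annual License not required.
Art. VIII. seating 84 ≥ 34; hosts events open to the public; does not offer live music → Commercial Authorization not required.
Art. IX. hosts events open to the public; seating 84 ≤ 96; does not offer live music → Public Assembly Permit not required.
Art. X. seating 84 ≤ 104; does not store flammable materials → Compliance Certificate not required.
Art. XI. hosts events open to the public; does not offer live music; seating 84 > 26 → Commercial Permit not required.
Art. XII. hosts events open to the public → exempt from Operating Certificate.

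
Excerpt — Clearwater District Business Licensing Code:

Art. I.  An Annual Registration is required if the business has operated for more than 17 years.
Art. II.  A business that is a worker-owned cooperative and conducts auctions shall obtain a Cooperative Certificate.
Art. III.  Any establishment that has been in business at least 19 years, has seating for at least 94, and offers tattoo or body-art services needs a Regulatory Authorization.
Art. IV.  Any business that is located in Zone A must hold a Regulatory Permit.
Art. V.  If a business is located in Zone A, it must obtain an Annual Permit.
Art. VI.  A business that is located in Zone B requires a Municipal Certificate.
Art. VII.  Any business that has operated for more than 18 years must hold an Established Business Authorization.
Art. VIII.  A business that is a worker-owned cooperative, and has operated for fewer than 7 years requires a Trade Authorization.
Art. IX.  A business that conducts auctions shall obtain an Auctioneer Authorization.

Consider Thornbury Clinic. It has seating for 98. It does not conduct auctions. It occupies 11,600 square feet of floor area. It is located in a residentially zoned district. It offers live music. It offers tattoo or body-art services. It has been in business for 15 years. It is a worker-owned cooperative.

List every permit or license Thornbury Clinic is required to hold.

Art. I. years in business 15 ≤ 17 → Annual Registration not required.
Art. II. is a worker-owned cooperative; does not conduct auctions → Cooperative Certificate not required.
Art. III. years in business 15 < 19; seating 98 ≥ 94; offers tattoo or body-art services → Regulatory Authorization not required.
Art. IV. is located in a residentially zoned district (not: is located in Zone A) → Regulatory Permit not required.
Art. V. is located in a residentially zoned district (not: is located in Zone A) → Annual Permit not required.
Art. VI. is located in a residentially zoned district (not: is located in Zone B) → Municipal Certificate not required.
Art. VII. years in business 15 ≤ 18 → Established Business Authorization not required.
Art. VIII. is a worker-owned cooperative; years in business 15 ≥ 7 → Trade Authorization not required.
Art. IX. does not conduct auctions → Auctioneer Authorization not required.

None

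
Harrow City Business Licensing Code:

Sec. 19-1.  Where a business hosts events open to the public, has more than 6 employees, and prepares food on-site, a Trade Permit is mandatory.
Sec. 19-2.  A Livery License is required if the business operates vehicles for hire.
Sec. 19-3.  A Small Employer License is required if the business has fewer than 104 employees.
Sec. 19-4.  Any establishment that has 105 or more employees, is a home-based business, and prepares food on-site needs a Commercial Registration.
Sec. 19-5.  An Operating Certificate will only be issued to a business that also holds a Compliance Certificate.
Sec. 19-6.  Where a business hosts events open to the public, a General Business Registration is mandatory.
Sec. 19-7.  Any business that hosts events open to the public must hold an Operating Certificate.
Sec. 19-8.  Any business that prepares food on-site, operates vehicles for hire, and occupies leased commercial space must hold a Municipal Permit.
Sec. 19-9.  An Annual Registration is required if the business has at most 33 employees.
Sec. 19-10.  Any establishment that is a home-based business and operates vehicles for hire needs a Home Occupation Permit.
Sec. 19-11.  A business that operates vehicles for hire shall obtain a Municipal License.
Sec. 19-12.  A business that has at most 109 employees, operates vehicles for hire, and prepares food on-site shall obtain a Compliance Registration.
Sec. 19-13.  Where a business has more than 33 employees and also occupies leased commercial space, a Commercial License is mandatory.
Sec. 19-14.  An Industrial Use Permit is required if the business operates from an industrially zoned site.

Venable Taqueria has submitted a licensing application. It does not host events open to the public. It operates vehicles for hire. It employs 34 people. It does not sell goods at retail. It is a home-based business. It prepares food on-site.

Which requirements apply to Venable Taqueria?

Compliance Registration, Home Occupation Permit, Livery License, Municipal License, Small Employer License

Sec. 19-1. does not host events open to the public; employees 34 > 6; prepares food on-site → Trade Permit not required.
Sec. 19-2. operates vehicles for hire → Livery License required.
Sec. 19-3. employees 34 < 104 → Small Employer License required.
Sec. 19-4. employees 34 < 105; is a home-based business; prepares food on-site → Commercial Registration not required.
Sec. 19-5. Operating Certificate is not required → no effect.
Sec. 19-6. does not host events open to the public → General Business Registration not required.
Sec. 19-7. does not host events open to the public → Operating Certificate not required.
Sec. 19-8. prepares food on-site; operates vehicles for hire; is a home-based business (not: occupies leased commercial space) → Municipal Permit not required.
Sec. 19-9. employees 34 > 33 → Annual Registration not required.
Sec. 19-10. is a home-based business; operates vehicles for hire → Home Occupation Permit required.
Sec. 19-11. operates vehicles for hire → Municipal License required.
Sec. 19-12. employees 34 ≤ 109; operates vehicles for hire; prepares food on-site → Compliance Registration required.
Sec. 19-13. employees 34 > 33; is a home-based business (not: occupies leased commercial space) → Commercial License not required.
Sec. 19-14. is a home-based business (not: operates from an industrially zoned site) → Industrial Use Permit not required.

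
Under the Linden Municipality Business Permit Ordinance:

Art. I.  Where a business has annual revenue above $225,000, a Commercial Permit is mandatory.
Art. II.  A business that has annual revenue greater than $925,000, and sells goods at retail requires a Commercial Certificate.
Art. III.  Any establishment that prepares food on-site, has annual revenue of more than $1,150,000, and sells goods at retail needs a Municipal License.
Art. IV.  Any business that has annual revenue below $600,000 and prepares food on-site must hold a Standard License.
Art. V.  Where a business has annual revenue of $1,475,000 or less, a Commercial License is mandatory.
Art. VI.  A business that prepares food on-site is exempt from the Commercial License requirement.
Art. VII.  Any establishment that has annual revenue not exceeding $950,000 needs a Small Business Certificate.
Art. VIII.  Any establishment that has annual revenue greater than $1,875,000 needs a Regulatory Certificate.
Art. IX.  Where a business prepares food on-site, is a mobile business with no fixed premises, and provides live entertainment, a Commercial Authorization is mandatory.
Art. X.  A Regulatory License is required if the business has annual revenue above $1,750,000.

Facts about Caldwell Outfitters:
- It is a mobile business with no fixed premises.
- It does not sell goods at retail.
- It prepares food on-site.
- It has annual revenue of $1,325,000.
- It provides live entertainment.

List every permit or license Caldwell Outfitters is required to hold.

Art. I. revenue $1,325,000 > $225,000 → Commercial Permit required.
Art. II. revenue $1,325,000 > $925,000; does not sell goods at retail → Commercial Certificate not required.
Art. III. prepares food on-site; revenue $1,325,000 > $1,150,000; does not sell goods at retail → Municipal License not required.
Art. IV. revenue $1,325,000 ≥ $600,000; prepares food on-site → Standard License not required.
Art. V. revenue $1,325,000 ≤ $1,475,000 → Commercial License required.
Art. VI. prepares food on-site → exempt from Commercial License.
Art. VII. revenue $1,325,000 > $950,000 → Small Business Certificate not required.
Art. VIII. revenue $1,325,000 ≤ $1,875,000 → Regulatory Certificate not required.
Art. IX. prepares food on-site; is a mobile business with no fixed premises; provides live entertainment → Commercial Authorization required.
Art. X. revenue $1,325,000 ≤ $1,750,000 → Regulatory License not required.

Commercial Authorization, Commercial Permit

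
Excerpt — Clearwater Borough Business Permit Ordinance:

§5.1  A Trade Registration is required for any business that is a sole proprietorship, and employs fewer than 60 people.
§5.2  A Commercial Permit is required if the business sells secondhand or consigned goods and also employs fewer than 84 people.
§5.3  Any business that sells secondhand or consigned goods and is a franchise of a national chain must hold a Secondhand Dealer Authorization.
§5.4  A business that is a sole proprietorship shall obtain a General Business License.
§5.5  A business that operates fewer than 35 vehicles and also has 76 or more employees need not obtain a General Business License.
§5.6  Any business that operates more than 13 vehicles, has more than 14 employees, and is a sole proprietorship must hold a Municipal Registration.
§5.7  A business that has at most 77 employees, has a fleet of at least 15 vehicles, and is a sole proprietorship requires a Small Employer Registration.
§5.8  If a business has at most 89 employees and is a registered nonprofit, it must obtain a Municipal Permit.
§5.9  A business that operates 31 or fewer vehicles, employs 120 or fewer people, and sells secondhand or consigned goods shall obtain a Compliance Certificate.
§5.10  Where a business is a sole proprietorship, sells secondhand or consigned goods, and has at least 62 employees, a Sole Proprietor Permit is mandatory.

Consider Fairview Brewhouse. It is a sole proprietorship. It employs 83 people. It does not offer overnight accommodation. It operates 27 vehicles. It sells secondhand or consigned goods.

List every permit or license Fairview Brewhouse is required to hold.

Commercial Permit, Compliance Certificate, Municipal Registration, Sole Proprietor Permit

§5.1 is a sole proprietorship; employees 83 ≥ 60 → Trade Registration not required.
§5.2 sells secondhand or consigned goods; employees 83 < 84 → Commercial Permit required.
§5.3 sells secondhand or consigned goods; is a sole proprietorship (not: is a franchise of a national chain) → Secondhand Dealer Authorization not required.
§5.4 is a sole proprietorship → General Business License required.
§5.5 vehicles 27 < 35; employees 83 ≥ 76 → exempt from General Business License.
§5.6 vehicles 27 > 13; employees 83 > 14; is a sole proprietorship → Municipal Registration required.
§5.7 employees 83 > 77; vehicles 27 ≥ 15; is a sole proprietorship → Small Employer Registration not required.
§5.8 employees 83 ≤ 89; is a sole proprietorship (not: is a registered nonprofit) → Municipal Permit not required.
§5.9 vehicles 27 ≤ 31; employees 83 ≤ 120; sells secondhand or consigned goods → Compliance Certificate required.
§5.10 is a sole proprietorship; sells secondhand or consigned goods; employees 83 ≥ 62 → Sole Proprietor Permit required.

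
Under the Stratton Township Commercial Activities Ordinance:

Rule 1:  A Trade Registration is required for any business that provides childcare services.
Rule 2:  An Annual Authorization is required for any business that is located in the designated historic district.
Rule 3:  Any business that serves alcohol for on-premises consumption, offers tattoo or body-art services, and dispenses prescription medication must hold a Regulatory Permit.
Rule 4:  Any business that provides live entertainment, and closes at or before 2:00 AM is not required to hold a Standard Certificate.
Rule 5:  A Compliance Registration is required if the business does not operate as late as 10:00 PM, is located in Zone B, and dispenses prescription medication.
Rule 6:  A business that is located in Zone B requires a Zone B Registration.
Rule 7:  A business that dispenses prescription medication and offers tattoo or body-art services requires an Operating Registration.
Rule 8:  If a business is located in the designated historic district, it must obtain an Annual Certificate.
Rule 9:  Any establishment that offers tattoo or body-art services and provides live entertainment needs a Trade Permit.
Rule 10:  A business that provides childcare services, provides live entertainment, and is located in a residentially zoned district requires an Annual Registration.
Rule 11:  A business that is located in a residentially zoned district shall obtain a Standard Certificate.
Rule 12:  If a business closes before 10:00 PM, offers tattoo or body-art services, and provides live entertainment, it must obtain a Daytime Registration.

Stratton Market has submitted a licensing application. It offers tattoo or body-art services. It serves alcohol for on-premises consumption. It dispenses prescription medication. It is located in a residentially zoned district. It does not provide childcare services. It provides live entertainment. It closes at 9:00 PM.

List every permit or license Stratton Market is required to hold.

Daytime Registration, Operating Registration, Regulatory Permit, Trade Permit

Rule 1: does not provide childcare services → Trade Registration not required.
Rule 2: is located in a residentially zoned district (not: is located in the designated historic district) → Annual Authorization not required.
Rule 3: serves alcohol for on-premises consumption; offers tattoo or body-art services; dispenses prescription medication → Regulatory Permit required.
Rule 4: provides live entertainment; closes 9:00 PM, at/before 2:00 AM → exempt from Standard Certificate.
Rule 5: closes 9:00 PM, at/before 10:00 PM; is located in a residentially zoned district (not: is located in Zone B); dispenses prescription medication → Compliance Registration not required.
Rule 6: is located in a residentially zoned district (not: is located in Zone B) → Zone B Registration not required.
Rule 7: dispenses prescription medication; offers tattoo or body-art services → Operating Registration required.
Rule 8: is located in a residentially zoned district (not: is located in the designated historic district) → Annual Certificate not required.
Rule 9: offers tattoo or body-art services; provides live entertainment → Trade Permit required.
Rule 10: does not provide childcare services; provides live entertainment; is located in a residentially zoned district → Annual Registration not required.
Rule 11: is located in a residentially zoned district → Standard Certificate required.
Rule 12: closes 9:00 PM, at/before 10:00 PM; offers tattoo or body-art services; provides live entertainment → Daytime Registration required.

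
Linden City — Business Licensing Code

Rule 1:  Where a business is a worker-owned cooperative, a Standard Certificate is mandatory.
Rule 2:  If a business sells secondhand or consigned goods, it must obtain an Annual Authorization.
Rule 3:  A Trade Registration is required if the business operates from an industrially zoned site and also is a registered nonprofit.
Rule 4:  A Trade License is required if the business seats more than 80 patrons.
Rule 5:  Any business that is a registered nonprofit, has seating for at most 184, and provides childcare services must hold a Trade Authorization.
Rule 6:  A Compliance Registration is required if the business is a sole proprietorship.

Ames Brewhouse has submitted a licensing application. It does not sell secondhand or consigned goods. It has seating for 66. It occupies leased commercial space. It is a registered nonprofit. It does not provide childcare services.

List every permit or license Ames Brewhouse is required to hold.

Rule 1: is a registered nonprofit (not: is a worker-owned cooperative) → Standard Certificate not required.
Rule 2: does not sell secondhand or consigned goods → Annual Authorization not required.
Rule 3: occupies leased commercial space (not: operates from an industrially zoned site); is a registered nonprofit → Trade Registration not required.
Rule 4: seating 66 ≤ 80 → Trade License not required.
Rule 5: is a registered nonprofit; seating 66 ≤ 184; does not provide childcare services → Trade Authorization not required.
Rule 6: is a registered nonprofit (not: is a sole proprietorship) → Compliance Registration not required.

None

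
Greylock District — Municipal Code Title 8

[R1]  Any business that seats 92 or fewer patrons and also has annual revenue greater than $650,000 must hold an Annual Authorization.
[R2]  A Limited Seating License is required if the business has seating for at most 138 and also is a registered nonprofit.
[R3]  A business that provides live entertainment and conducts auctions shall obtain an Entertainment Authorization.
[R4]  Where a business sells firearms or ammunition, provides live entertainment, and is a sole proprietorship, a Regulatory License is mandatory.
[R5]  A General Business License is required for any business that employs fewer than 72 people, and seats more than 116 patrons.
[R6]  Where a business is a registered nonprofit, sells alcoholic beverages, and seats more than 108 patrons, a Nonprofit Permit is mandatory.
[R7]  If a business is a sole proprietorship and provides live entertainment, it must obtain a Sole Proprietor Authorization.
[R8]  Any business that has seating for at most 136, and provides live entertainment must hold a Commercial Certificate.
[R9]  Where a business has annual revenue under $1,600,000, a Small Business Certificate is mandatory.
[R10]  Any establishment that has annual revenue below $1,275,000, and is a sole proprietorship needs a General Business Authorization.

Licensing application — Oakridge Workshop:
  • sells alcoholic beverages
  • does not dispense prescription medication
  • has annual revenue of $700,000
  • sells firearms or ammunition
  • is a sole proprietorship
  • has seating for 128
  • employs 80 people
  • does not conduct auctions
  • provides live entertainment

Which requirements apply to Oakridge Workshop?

Commercial Certificate, General Business Authorization, Regulatory License, Small Business Certificate, Sole Proprietor Authorization

[R1] seating 128 > 92; revenue $700,000 > $650,000 → Annual Authorization not required.
[R2] seating 128 ≤ 138; is a sole proprietorship (not: is a registered nonprofit) → Limited Seating License not required.
[R3] provides live entertainment; does not conduct auctions → Entertainment Authorization not required.
[R4] sells firearms or ammunition; provides live entertainment; is a sole proprietorship → Regulatory License required.
[R5] employees 80 ≥ 72; seating 128 > 116 → General Business License not required.
[R6] is a sole proprietorship (not: is a registered nonprofit); sells alcoholic beverages; seating 128 > 108 → Nonprofit Permit not required.
[R7] is a sole proprietorship; provides live entertainment → Sole Proprietor Authorization required.
[R8] seating 128 ≤ 136; provides live entertainment → Commercial Certificate required.
[R9] revenue $700,000 < $1,600,000 → Small Business Certificate required.
[R10] revenue $700,000 < $1,275,000; is a sole proprietorship → General Business Authorization required.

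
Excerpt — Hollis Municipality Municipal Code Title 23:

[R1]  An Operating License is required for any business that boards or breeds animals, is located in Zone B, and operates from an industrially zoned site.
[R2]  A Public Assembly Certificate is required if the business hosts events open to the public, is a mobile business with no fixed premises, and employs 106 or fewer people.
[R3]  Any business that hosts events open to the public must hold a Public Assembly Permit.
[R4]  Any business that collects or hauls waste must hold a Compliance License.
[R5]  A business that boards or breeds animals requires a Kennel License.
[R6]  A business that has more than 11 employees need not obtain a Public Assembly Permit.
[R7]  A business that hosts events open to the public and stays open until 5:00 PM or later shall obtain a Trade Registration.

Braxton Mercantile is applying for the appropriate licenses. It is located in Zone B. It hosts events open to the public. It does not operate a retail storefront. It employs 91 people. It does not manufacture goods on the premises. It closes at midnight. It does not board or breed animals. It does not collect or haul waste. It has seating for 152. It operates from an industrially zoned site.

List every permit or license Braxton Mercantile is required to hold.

Trade Registration

[R1] does not board or breed animals; is located in Zone B; operates from an industrially zoned site → Operating License not required.
[R2] hosts events open to the public; operates from an industrially zoned site (not: is a mobile business with no fixed premises); employees 91 ≤ 106 → Public Assembly Certificate not required.
[R3] hosts events open to the public → Public Assembly Permit required.
[R4] does not collect or haul waste → Compliance License not required.
[R5] does not board or breed animals → Kennel License not required.
[R6] employees 91 > 11 → exempt from Public Assembly Permit.
[R7] hosts events open to the public; closes midnight, after 5:00 PM → Trade Registration required.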